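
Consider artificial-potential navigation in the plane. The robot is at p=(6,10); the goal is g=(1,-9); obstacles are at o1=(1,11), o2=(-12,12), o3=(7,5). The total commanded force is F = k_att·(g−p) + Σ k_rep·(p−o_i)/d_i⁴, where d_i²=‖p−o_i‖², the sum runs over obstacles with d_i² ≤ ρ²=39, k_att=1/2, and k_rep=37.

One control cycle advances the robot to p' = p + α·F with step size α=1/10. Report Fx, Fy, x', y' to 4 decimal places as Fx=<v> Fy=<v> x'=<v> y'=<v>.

Fx=-2.2811 Fy=-9.2811 x'=5.7719 y'=9.0719

F_att = 1/2·(g−p) = 1/2·(-5,-19) = (-2.5000,-9.5000)
o1: d²=26 ≤ ρ²=39; F_rep = 37·(5,-1)/26² = (0.2737,-0.0547)
o2: d²=328 > ρ²=39 → inactive
o3: d²=26 ≤ ρ²=39; F_rep = 37·(-1,5)/26² = (-0.0547,0.2737)
F = F_att + ΣF_rep = (-2.2811,-9.2811)
p' = p + 1/10·F = (5.7719,9.0719)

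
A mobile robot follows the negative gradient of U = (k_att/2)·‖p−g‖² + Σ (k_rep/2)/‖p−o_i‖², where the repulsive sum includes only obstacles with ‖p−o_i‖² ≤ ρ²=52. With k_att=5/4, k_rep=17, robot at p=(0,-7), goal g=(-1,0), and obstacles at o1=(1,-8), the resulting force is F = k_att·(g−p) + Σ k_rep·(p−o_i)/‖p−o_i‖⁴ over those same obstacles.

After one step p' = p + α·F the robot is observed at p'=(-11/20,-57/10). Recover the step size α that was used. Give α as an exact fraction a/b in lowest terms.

F_att = 5/4·(g−p) = 5/4·(-1,7) = (-1.2500,8.7500)
o1: d²=2 ≤ ρ²=52; F_rep = 17·(-1,1)/2² = (-4.2500,4.2500)
F = F_att + ΣF_rep = (-5.5000,13.0000)
Δp = p'−p = (-0.5500,1.3000); α = Δx/Fx = (-11/20) / (-11/2) = 1/10
check: Δy/Fy = (13/10) / (13) = 1/10 ✓

α = 1/10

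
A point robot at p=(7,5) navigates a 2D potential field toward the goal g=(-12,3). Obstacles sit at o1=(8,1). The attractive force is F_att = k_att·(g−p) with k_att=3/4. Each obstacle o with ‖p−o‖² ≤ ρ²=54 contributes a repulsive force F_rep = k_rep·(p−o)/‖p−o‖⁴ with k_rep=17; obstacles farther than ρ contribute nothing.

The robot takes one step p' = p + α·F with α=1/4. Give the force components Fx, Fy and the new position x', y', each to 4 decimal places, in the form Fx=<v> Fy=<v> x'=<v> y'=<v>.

F_att = 3/4·(g−p) = 3/4·(-19,-2) = (-14.2500,-1.5000)
o1: d²=17 ≤ ρ²=54; F_rep = 17·(-1,4)/17² = (-0.0588,0.2353)
F = F_att + ΣF_rep = (-14.3088,-1.2647)
p' = p + 1/4·F = (3.4228,4.6838)

Fx=-14.3088 Fy=-1.2647 x'=3.4228 y'=4.6838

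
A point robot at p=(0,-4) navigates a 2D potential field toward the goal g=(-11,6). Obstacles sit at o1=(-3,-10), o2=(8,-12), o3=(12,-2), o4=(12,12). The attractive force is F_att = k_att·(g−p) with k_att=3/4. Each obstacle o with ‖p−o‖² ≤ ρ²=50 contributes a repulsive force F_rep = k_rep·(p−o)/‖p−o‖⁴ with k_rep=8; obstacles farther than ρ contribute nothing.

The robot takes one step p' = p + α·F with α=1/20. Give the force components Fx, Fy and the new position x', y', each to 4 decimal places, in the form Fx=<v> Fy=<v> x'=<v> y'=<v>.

F_att = 3/4·(g−p) = 3/4·(-11,10) = (-8.2500,7.5000)
o1: d²=45 ≤ ρ²=50; F_rep = 8·(3,6)/45² = (0.0119,0.0237)
o2: d²=128 > ρ²=50 → inactive
o3: d²=148 > ρ²=50 → inactive
o4: d²=400 > ρ²=50 → inactive
F = F_att + ΣF_rep = (-8.2381,7.5237)
p' = p + 1/20·F = (-0.4119,-3.6238)

Fx=-8.2381 Fy=7.5237 x'=-0.4119 y'=-3.6238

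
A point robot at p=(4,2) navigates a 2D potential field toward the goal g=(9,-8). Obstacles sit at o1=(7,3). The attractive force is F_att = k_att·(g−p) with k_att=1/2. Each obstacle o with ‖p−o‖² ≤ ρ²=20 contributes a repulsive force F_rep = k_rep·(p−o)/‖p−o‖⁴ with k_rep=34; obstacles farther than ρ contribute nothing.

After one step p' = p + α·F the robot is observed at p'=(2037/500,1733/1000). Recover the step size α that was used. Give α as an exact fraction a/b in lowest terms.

F_att = 1/2·(g−p) = 1/2·(5,-10) = (2.5000,-5.0000)
o1: d²=10 ≤ ρ²=20; F_rep = 34·(-3,-1)/10² = (-1.0200,-0.3400)
F = F_att + ΣF_rep = (1.4800,-5.3400)
Δp = p'−p = (0.0740,-0.2670); α = Δx/Fx = (37/500) / (37/25) = 1/20
check: Δy/Fy = (-267/1000) / (-267/50) = 1/20 ✓

α = 1/20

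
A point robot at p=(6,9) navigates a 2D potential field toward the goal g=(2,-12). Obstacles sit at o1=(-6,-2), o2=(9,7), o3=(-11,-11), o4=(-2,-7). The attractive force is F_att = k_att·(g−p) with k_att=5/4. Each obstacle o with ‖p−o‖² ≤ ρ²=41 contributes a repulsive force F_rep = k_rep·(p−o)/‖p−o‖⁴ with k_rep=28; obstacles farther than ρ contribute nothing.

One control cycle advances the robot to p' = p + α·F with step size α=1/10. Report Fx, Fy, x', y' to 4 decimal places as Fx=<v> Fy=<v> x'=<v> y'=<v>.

F_att = 5/4·(g−p) = 5/4·(-4,-21) = (-5.0000,-26.2500)
o1: d²=265 > ρ²=41 → inactive
o2: d²=13 ≤ ρ²=41; F_rep = 28·(-3,2)/13² = (-0.4970,0.3314)
o3: d²=689 > ρ²=41 → inactive
o4: d²=320 > ρ²=41 → inactive
F = F_att + ΣF_rep = (-5.4970,-25.9186)
p' = p + 1/10·F = (5.4503,6.4081)

Fx=-5.4970 Fy=-25.9186 x'=5.4503 y'=6.4081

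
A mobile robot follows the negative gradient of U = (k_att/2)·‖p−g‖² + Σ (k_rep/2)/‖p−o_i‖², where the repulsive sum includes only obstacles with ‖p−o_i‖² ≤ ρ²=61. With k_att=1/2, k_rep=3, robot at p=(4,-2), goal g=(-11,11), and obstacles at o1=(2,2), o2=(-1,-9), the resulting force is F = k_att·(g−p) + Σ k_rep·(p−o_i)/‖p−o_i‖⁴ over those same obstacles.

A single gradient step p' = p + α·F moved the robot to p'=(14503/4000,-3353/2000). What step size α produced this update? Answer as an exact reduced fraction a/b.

α = 1/20

F_att = 1/2·(g−p) = 1/2·(-15,13) = (-7.5000,6.5000)
o1: d²=20 ≤ ρ²=61; F_rep = 3·(2,-4)/20² = (0.0150,-0.0300)
o2: d²=74 > ρ²=61 → inactive
F = F_att + ΣF_rep = (-7.4850,6.4700)
Δp = p'−p = (-0.3743,0.3235); α = Δx/Fx = (-1497/4000) / (-1497/200) = 1/20
check: Δy/Fy = (647/2000) / (647/100) = 1/20 ✓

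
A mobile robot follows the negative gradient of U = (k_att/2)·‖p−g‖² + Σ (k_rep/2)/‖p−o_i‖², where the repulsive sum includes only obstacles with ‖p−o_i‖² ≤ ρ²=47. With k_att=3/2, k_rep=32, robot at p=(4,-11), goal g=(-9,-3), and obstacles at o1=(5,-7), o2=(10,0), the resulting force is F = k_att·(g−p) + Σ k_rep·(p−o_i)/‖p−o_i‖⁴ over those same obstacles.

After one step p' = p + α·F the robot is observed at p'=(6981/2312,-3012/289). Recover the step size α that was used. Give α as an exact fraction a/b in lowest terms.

F_att = 3/2·(g−p) = 3/2·(-13,8) = (-19.5000,12.0000)
o1: d²=17 ≤ ρ²=47; F_rep = 32·(-1,-4)/17² = (-0.1107,-0.4429)
o2: d²=157 > ρ²=47 → inactive
F = F_att + ΣF_rep = (-19.6107,11.5571)
Δp = p'−p = (-0.9805,0.5779); α = Δx/Fx = (-2267/2312) / (-11335/578) = 1/20
check: Δy/Fy = (167/289) / (3340/289) = 1/20 ✓

α = 1/20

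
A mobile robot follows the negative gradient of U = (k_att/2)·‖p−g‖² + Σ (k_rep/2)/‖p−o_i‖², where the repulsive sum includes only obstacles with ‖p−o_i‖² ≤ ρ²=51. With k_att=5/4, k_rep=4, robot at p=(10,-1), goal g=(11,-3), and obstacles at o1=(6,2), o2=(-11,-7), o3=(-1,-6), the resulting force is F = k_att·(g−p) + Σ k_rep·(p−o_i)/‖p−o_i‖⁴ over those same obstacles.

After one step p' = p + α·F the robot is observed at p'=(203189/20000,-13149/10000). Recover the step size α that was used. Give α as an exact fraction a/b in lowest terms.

F_att = 5/4·(g−p) = 5/4·(1,-2) = (1.2500,-2.5000)
o1: d²=25 ≤ ρ²=51; F_rep = 4·(4,-3)/25² = (0.0256,-0.0192)
o2: d²=477 > ρ²=51 → inactive
o3: d²=146 > ρ²=51 → inactive
F = F_att + ΣF_rep = (1.2756,-2.5192)
Δp = p'−p = (0.1595,-0.3149); α = Δx/Fx = (3189/20000) / (3189/2500) = 1/8
check: Δy/Fy = (-3149/10000) / (-3149/1250) = 1/8 ✓

α = 1/8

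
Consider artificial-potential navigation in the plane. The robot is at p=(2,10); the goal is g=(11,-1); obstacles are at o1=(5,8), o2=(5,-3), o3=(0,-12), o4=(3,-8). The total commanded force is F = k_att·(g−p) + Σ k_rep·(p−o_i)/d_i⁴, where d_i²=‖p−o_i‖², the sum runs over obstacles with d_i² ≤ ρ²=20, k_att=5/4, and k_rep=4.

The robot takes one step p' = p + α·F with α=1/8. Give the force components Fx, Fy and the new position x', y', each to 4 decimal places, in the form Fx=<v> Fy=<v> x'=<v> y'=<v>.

Fx=11.1790 Fy=-13.7027 x'=3.3974 y'=8.2872

F_att = 5/4·(g−p) = 5/4·(9,-11) = (11.2500,-13.7500)
o1: d²=13 ≤ ρ²=20; F_rep = 4·(-3,2)/13² = (-0.0710,0.0473)
o2: d²=178 > ρ²=20 → inactive
o3: d²=488 > ρ²=20 → inactive
o4: d²=325 > ρ²=20 → inactive
F = F_att + ΣF_rep = (11.1790,-13.7027)
p' = p + 1/8·F = (3.3974,8.2872)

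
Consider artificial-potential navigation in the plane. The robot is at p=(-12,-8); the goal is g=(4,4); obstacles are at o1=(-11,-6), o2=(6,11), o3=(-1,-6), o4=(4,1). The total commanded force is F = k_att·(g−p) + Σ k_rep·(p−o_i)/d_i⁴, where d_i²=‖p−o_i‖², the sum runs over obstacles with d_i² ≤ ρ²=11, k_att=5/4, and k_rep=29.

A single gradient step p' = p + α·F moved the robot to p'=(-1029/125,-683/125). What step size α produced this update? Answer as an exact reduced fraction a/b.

α = 1/5

F_att = 5/4·(g−p) = 5/4·(16,12) = (20.0000,15.0000)
o1: d²=5 ≤ ρ²=11; F_rep = 29·(-1,-2)/5² = (-1.1600,-2.3200)
o2: d²=685 > ρ²=11 → inactive
o3: d²=125 > ρ²=11 → inactive
o4: d²=337 > ρ²=11 → inactive
F = F_att + ΣF_rep = (18.8400,12.6800)
Δp = p'−p = (3.7680,2.5360); α = Δx/Fx = (471/125) / (471/25) = 1/5
check: Δy/Fy = (317/125) / (317/25) = 1/5 ✓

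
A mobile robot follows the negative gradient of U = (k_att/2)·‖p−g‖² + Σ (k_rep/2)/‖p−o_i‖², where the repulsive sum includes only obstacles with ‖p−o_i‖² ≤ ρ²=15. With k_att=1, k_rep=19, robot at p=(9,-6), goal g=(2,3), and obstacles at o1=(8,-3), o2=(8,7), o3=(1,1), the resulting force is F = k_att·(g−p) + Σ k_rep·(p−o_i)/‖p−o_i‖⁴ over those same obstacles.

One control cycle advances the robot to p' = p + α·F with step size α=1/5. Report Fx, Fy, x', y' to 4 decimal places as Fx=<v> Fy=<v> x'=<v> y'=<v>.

F_att = 1·(g−p) = 1·(-7,9) = (-7.0000,9.0000)
o1: d²=10 ≤ ρ²=15; F_rep = 19·(1,-3)/10² = (0.1900,-0.5700)
o2: d²=170 > ρ²=15 → inactive
o3: d²=113 > ρ²=15 → inactive
F = F_att + ΣF_rep = (-6.8100,8.4300)
p' = p + 1/5·F = (7.6380,-4.3140)

Fx=-6.8100 Fy=8.4300 x'=7.6380 y'=-4.3140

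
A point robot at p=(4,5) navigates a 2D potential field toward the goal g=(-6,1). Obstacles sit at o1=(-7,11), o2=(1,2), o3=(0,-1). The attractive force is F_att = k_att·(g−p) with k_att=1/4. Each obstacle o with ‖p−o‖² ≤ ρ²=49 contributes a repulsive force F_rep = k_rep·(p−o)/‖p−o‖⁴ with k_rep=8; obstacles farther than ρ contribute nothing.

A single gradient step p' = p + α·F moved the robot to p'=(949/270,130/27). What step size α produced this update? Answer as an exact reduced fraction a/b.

F_att = 1/4·(g−p) = 1/4·(-10,-4) = (-2.5000,-1.0000)
o1: d²=157 > ρ²=49 → inactive
o2: d²=18 ≤ ρ²=49; F_rep = 8·(3,3)/18² = (0.0741,0.0741)
o3: d²=52 > ρ²=49 → inactive
F = F_att + ΣF_rep = (-2.4259,-0.9259)
Δp = p'−p = (-0.4852,-0.1852); α = Δx/Fx = (-131/270) / (-131/54) = 1/5
check: Δy/Fy = (-5/27) / (-25/27) = 1/5 ✓

α = 1/5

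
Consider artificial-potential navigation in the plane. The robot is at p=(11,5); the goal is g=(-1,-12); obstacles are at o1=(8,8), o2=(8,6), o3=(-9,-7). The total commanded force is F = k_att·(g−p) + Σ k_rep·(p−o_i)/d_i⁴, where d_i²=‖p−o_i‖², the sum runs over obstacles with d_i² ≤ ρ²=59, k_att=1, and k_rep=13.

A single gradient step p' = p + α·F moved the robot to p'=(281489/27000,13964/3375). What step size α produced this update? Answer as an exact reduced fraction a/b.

F_att = 1·(g−p) = 1·(-12,-17) = (-12.0000,-17.0000)
o1: d²=18 ≤ ρ²=59; F_rep = 13·(3,-3)/18² = (0.1204,-0.1204)
o2: d²=10 ≤ ρ²=59; F_rep = 13·(3,-1)/10² = (0.3900,-0.1300)
o3: d²=544 > ρ²=59 → inactive
F = F_att + ΣF_rep = (-11.4896,-17.2504)
Δp = p'−p = (-0.5745,-0.8625); α = Δx/Fx = (-15511/27000) / (-15511/1350) = 1/20
check: Δy/Fy = (-2911/3375) / (-11644/675) = 1/20 ✓

α = 1/20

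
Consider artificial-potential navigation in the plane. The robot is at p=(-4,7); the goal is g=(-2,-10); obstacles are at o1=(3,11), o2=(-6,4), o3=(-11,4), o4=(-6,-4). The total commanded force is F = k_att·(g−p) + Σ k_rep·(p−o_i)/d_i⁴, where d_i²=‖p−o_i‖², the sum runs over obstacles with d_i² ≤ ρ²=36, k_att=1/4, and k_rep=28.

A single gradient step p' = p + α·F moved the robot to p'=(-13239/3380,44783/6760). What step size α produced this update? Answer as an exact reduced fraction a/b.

F_att = 1/4·(g−p) = 1/4·(2,-17) = (0.5000,-4.2500)
o1: d²=65 > ρ²=36 → inactive
o2: d²=13 ≤ ρ²=36; F_rep = 28·(2,3)/13² = (0.3314,0.4970)
o3: d²=58 > ρ²=36 → inactive
o4: d²=125 > ρ²=36 → inactive
F = F_att + ΣF_rep = (0.8314,-3.7530)
Δp = p'−p = (0.0831,-0.3753); α = Δx/Fx = (281/3380) / (281/338) = 1/10
check: Δy/Fy = (-2537/6760) / (-2537/676) = 1/10 ✓

α = 1/10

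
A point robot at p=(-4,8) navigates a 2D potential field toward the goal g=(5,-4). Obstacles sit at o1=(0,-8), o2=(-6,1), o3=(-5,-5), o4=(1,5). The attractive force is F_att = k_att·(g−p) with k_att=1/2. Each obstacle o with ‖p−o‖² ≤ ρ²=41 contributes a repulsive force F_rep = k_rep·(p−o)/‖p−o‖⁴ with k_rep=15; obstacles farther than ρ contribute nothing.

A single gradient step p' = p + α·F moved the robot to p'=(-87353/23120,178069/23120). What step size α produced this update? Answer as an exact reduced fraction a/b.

F_att = 1/2·(g−p) = 1/2·(9,-12) = (4.5000,-6.0000)
o1: d²=272 > ρ²=41 → inactive
o2: d²=53 > ρ²=41 → inactive
o3: d²=170 > ρ²=41 → inactive
o4: d²=34 ≤ ρ²=41; F_rep = 15·(-5,3)/34² = (-0.0649,0.0389)
F = F_att + ΣF_rep = (4.4351,-5.9611)
Δp = p'−p = (0.2218,-0.2981); α = Δx/Fx = (5127/23120) / (5127/1156) = 1/20
check: Δy/Fy = (-6891/23120) / (-6891/1156) = 1/20 ✓

α = 1/20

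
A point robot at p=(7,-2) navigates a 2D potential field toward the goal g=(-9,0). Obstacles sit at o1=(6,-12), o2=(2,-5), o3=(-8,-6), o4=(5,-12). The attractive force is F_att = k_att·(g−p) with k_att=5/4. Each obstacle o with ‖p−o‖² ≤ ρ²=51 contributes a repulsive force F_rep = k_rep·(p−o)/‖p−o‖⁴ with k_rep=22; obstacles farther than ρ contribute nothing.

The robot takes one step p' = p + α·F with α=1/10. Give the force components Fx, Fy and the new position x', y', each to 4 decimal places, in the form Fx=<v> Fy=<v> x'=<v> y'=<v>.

F_att = 5/4·(g−p) = 5/4·(-16,2) = (-20.0000,2.5000)
o1: d²=101 > ρ²=51 → inactive
o2: d²=34 ≤ ρ²=51; F_rep = 22·(5,3)/34² = (0.0952,0.0571)
o3: d²=241 > ρ²=51 → inactive
o4: d²=104 > ρ²=51 → inactive
F = F_att + ΣF_rep = (-19.9048,2.5571)
p' = p + 1/10·F = (5.0095,-1.7443)

Fx=-19.9048 Fy=2.5571 x'=5.0095 y'=-1.7443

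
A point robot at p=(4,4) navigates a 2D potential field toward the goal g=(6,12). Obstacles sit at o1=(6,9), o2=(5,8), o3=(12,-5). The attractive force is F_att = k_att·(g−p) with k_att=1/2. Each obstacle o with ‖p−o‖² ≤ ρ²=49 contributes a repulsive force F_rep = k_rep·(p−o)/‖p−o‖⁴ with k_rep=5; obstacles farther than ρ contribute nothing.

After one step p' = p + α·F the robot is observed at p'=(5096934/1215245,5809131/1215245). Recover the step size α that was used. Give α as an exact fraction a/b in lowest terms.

α = 1/5

F_att = 1/2·(g−p) = 1/2·(2,8) = (1.0000,4.0000)
o1: d²=29 ≤ ρ²=49; F_rep = 5·(-2,-5)/29² = (-0.0119,-0.0297)
o2: d²=17 ≤ ρ²=49; F_rep = 5·(-1,-4)/17² = (-0.0173,-0.0692)
o3: d²=145 > ρ²=49 → inactive
F = F_att + ΣF_rep = (0.9708,3.9011)
Δp = p'−p = (0.1942,0.7802); α = Δx/Fx = (235954/1215245) / (235954/243049) = 1/5
check: Δy/Fy = (948151/1215245) / (948151/243049) = 1/5 ✓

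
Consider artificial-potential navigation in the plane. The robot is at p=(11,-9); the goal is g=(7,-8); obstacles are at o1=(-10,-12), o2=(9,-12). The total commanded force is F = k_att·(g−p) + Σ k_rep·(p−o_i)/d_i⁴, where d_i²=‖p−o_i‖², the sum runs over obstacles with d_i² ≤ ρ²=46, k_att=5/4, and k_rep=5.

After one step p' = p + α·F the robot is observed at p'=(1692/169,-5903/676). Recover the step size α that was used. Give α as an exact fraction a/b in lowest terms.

F_att = 5/4·(g−p) = 5/4·(-4,1) = (-5.0000,1.2500)
o1: d²=450 > ρ²=46 → inactive
o2: d²=13 ≤ ρ²=46; F_rep = 5·(2,3)/13² = (0.0592,0.0888)
F = F_att + ΣF_rep = (-4.9408,1.3388)
Δp = p'−p = (-0.9882,0.2678); α = Δx/Fx = (-167/169) / (-835/169) = 1/5
check: Δy/Fy = (181/676) / (905/676) = 1/5 ✓

α = 1/5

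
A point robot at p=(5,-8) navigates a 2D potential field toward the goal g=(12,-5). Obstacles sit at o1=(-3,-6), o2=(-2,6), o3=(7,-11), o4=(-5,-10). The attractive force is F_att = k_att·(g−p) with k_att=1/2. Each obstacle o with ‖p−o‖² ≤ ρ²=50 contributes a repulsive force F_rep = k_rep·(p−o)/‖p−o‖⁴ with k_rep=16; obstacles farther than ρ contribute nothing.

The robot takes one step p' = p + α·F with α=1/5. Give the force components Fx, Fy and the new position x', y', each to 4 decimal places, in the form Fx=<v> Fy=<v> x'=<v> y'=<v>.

F_att = 1/2·(g−p) = 1/2·(7,3) = (3.5000,1.5000)
o1: d²=68 > ρ²=50 → inactive
o2: d²=245 > ρ²=50 → inactive
o3: d²=13 ≤ ρ²=50; F_rep = 16·(-2,3)/13² = (-0.1893,0.2840)
o4: d²=104 > ρ²=50 → inactive
F = F_att + ΣF_rep = (3.3107,1.7840)
p' = p + 1/5·F = (5.6621,-7.6432)

Fx=3.3107 Fy=1.7840 x'=5.6621 y'=-7.6432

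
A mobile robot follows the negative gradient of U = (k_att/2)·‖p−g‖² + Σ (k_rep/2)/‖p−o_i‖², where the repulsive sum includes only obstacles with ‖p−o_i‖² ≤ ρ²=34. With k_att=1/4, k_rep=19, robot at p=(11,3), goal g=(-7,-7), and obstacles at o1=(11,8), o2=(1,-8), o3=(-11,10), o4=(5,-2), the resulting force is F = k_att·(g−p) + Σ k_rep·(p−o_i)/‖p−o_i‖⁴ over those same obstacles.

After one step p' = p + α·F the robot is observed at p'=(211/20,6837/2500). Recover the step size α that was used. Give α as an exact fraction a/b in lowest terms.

F_att = 1/4·(g−p) = 1/4·(-18,-10) = (-4.5000,-2.5000)
o1: d²=25 ≤ ρ²=34; F_rep = 19·(0,-5)/25² = (0.0000,-0.1520)
o2: d²=221 > ρ²=34 → inactive
o3: d²=533 > ρ²=34 → inactive
o4: d²=61 > ρ²=34 → inactive
F = F_att + ΣF_rep = (-4.5000,-2.6520)
Δp = p'−p = (-0.4500,-0.2652); α = Δx/Fx = (-9/20) / (-9/2) = 1/10
check: Δy/Fy = (-663/2500) / (-663/250) = 1/10 ✓

α = 1/10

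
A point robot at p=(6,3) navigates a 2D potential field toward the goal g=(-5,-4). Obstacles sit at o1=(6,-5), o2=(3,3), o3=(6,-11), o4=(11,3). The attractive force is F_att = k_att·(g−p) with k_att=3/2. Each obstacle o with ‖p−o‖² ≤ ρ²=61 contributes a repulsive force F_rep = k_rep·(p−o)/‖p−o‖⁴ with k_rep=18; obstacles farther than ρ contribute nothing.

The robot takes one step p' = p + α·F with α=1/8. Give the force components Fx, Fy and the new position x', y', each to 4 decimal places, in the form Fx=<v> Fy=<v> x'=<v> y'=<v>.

Fx=-15.9773 Fy=-10.5000 x'=4.0028 y'=1.6875

F_att = 3/2·(g−p) = 3/2·(-11,-7) = (-16.5000,-10.5000)
o1: d²=64 > ρ²=61 → inactive
o2: d²=9 ≤ ρ²=61; F_rep = 18·(3,0)/9² = (0.6667,0.0000)
o3: d²=196 > ρ²=61 → inactive
o4: d²=25 ≤ ρ²=61; F_rep = 18·(-5,0)/25² = (-0.1440,0.0000)
F = F_att + ΣF_rep = (-15.9773,-10.5000)
p' = p + 1/8·F = (4.0028,1.6875)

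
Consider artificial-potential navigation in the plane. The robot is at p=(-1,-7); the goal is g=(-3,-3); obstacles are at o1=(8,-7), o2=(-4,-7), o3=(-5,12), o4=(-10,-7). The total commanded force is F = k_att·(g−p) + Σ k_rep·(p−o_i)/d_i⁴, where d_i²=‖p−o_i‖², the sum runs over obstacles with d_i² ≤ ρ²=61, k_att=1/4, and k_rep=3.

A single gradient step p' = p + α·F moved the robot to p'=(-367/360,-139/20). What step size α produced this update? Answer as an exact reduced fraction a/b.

α = 1/20

F_att = 1/4·(g−p) = 1/4·(-2,4) = (-0.5000,1.0000)
o1: d²=81 > ρ²=61 → inactive
o2: d²=9 ≤ ρ²=61; F_rep = 3·(3,0)/9² = (0.1111,0.0000)
o3: d²=377 > ρ²=61 → inactive
o4: d²=81 > ρ²=61 → inactive
F = F_att + ΣF_rep = (-0.3889,1.0000)
Δp = p'−p = (-0.0194,0.0500); α = Δx/Fx = (-7/360) / (-7/18) = 1/20
check: Δy/Fy = (1/20) / (1) = 1/20 ✓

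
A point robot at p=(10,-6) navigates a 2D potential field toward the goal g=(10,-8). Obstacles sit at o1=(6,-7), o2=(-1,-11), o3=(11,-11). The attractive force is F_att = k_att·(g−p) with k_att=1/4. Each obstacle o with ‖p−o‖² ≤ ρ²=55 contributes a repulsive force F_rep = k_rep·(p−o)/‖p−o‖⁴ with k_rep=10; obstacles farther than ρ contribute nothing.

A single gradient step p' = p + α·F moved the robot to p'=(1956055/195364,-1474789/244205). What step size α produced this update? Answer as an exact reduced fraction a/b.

α = 1/10

F_att = 1/4·(g−p) = 1/4·(0,-2) = (0.0000,-0.5000)
o1: d²=17 ≤ ρ²=55; F_rep = 10·(4,1)/17² = (0.1384,0.0346)
o2: d²=146 > ρ²=55 → inactive
o3: d²=26 ≤ ρ²=55; F_rep = 10·(-1,5)/26² = (-0.0148,0.0740)
F = F_att + ΣF_rep = (0.1236,-0.3914)
Δp = p'−p = (0.0124,-0.0391); α = Δx/Fx = (2415/195364) / (12075/97682) = 1/10
check: Δy/Fy = (-9559/244205) / (-19118/48841) = 1/10 ✓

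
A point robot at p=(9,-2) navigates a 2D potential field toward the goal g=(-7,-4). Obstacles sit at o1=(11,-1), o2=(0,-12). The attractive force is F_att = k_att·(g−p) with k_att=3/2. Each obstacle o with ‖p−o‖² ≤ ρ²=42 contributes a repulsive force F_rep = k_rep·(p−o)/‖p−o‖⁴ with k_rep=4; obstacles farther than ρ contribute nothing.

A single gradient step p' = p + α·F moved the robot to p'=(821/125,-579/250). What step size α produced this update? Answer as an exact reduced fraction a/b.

F_att = 3/2·(g−p) = 3/2·(-16,-2) = (-24.0000,-3.0000)
o1: d²=5 ≤ ρ²=42; F_rep = 4·(-2,-1)/5² = (-0.3200,-0.1600)
o2: d²=181 > ρ²=42 → inactive
F = F_att + ΣF_rep = (-24.3200,-3.1600)
Δp = p'−p = (-2.4320,-0.3160); α = Δx/Fx = (-304/125) / (-608/25) = 1/10
check: Δy/Fy = (-79/250) / (-79/25) = 1/10 ✓

α = 1/10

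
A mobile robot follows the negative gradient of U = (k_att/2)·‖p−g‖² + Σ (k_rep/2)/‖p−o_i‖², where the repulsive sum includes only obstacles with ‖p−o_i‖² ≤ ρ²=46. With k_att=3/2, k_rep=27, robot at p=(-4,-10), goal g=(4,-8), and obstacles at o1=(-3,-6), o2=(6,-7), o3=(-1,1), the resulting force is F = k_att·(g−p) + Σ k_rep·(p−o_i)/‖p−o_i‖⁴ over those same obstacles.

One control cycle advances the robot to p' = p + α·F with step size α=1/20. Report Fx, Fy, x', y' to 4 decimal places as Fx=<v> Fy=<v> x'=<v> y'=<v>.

F_att = 3/2·(g−p) = 3/2·(8,2) = (12.0000,3.0000)
o1: d²=17 ≤ ρ²=46; F_rep = 27·(-1,-4)/17² = (-0.0934,-0.3737)
o2: d²=109 > ρ²=46 → inactive
o3: d²=130 > ρ²=46 → inactive
F = F_att + ΣF_rep = (11.9066,2.6263)
p' = p + 1/20·F = (-3.4047,-9.8687)

Fx=11.9066 Fy=2.6263 x'=-3.4047 y'=-9.8687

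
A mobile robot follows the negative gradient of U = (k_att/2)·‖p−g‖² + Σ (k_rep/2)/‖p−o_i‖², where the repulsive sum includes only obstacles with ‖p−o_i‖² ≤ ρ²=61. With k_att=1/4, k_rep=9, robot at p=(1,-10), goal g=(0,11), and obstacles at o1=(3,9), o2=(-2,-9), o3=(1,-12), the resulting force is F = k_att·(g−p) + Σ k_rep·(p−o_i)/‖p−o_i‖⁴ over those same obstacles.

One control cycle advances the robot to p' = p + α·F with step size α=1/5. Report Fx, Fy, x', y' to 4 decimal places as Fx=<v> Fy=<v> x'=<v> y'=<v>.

Fx=0.0200 Fy=6.2850 x'=1.0040 y'=-8.7430

F_att = 1/4·(g−p) = 1/4·(-1,21) = (-0.2500,5.2500)
o1: d²=365 > ρ²=61 → inactive
o2: d²=10 ≤ ρ²=61; F_rep = 9·(3,-1)/10² = (0.2700,-0.0900)
o3: d²=4 ≤ ρ²=61; F_rep = 9·(0,2)/4² = (0.0000,1.1250)
F = F_att + ΣF_rep = (0.0200,6.2850)
p' = p + 1/5·F = (1.0040,-8.7430)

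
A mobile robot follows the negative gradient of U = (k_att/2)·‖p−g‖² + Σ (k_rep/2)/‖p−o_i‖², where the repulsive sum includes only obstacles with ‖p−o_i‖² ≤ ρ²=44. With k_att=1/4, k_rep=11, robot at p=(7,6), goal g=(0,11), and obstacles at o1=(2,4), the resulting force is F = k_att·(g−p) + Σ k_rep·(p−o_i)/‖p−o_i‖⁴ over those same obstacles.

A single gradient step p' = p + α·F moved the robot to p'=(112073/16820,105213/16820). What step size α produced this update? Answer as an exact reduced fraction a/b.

α = 1/5

F_att = 1/4·(g−p) = 1/4·(-7,5) = (-1.7500,1.2500)
o1: d²=29 ≤ ρ²=44; F_rep = 11·(5,2)/29² = (0.0654,0.0262)
F = F_att + ΣF_rep = (-1.6846,1.2762)
Δp = p'−p = (-0.3369,0.2552); α = Δx/Fx = (-5667/16820) / (-5667/3364) = 1/5
check: Δy/Fy = (4293/16820) / (4293/3364) = 1/5 ✓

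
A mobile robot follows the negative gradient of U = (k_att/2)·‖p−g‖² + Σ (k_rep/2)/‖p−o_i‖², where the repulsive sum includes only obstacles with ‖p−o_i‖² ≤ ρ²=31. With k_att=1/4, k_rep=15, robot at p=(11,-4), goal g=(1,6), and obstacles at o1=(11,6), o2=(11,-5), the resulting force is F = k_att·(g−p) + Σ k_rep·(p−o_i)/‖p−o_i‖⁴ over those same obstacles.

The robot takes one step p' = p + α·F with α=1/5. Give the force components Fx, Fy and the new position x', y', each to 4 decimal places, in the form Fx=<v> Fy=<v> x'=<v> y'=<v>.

Fx=-2.5000 Fy=17.5000 x'=10.5000 y'=-0.5000

F_att = 1/4·(g−p) = 1/4·(-10,10) = (-2.5000,2.5000)
o1: d²=100 > ρ²=31 → inactive
o2: d²=1 ≤ ρ²=31; F_rep = 15·(0,1)/1² = (0.0000,15.0000)
F = F_att + ΣF_rep = (-2.5000,17.5000)
p' = p + 1/5·F = (10.5000,-0.5000)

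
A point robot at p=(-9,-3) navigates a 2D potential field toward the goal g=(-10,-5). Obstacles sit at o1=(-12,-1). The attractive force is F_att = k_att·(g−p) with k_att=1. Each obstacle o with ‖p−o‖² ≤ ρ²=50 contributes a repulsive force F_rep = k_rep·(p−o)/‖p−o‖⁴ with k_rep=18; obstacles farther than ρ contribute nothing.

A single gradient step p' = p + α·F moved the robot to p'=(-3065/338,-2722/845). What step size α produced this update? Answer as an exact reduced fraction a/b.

α = 1/10

F_att = 1·(g−p) = 1·(-1,-2) = (-1.0000,-2.0000)
o1: d²=13 ≤ ρ²=50; F_rep = 18·(3,-2)/13² = (0.3195,-0.2130)
F = F_att + ΣF_rep = (-0.6805,-2.2130)
Δp = p'−p = (-0.0680,-0.2213); α = Δx/Fx = (-23/338) / (-115/169) = 1/10
check: Δy/Fy = (-187/845) / (-374/169) = 1/10 ✓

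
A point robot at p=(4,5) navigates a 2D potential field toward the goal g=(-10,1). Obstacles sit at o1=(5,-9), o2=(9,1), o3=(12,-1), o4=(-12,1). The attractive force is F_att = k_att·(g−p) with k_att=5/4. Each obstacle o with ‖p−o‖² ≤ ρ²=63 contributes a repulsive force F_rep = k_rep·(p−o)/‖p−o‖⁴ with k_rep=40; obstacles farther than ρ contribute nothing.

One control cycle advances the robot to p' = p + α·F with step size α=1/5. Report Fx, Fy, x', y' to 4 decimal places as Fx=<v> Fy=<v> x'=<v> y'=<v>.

F_att = 5/4·(g−p) = 5/4·(-14,-4) = (-17.5000,-5.0000)
o1: d²=197 > ρ²=63 → inactive
o2: d²=41 ≤ ρ²=63; F_rep = 40·(-5,4)/41² = (-0.1190,0.0952)
o3: d²=100 > ρ²=63 → inactive
o4: d²=272 > ρ²=63 → inactive
F = F_att + ΣF_rep = (-17.6190,-4.9048)
p' = p + 1/5·F = (0.4762,4.0190)

Fx=-17.6190 Fy=-4.9048 x'=0.4762 y'=4.0190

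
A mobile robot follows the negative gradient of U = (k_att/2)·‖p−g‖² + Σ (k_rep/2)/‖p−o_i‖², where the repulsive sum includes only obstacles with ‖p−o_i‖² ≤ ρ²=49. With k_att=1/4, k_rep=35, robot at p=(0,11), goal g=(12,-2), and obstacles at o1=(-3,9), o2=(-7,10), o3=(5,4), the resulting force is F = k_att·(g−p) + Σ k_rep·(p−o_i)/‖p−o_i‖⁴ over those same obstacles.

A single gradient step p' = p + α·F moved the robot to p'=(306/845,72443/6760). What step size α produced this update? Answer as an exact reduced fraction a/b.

F_att = 1/4·(g−p) = 1/4·(12,-13) = (3.0000,-3.2500)
o1: d²=13 ≤ ρ²=49; F_rep = 35·(3,2)/13² = (0.6213,0.4142)
o2: d²=50 > ρ²=49 → inactive
o3: d²=74 > ρ²=49 → inactive
F = F_att + ΣF_rep = (3.6213,-2.8358)
Δp = p'−p = (0.3621,-0.2836); α = Δx/Fx = (306/845) / (612/169) = 1/10
check: Δy/Fy = (-1917/6760) / (-1917/676) = 1/10 ✓

α = 1/10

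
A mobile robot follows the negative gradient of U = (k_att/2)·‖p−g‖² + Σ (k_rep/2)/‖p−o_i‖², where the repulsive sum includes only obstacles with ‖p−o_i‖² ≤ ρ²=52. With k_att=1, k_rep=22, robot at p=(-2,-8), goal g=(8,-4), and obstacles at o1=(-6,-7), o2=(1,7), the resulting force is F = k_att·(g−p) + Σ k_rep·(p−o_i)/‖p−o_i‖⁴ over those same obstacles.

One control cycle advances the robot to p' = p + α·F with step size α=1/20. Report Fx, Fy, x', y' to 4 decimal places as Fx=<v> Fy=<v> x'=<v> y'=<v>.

F_att = 1·(g−p) = 1·(10,4) = (10.0000,4.0000)
o1: d²=17 ≤ ρ²=52; F_rep = 22·(4,-1)/17² = (0.3045,-0.0761)
o2: d²=234 > ρ²=52 → inactive
F = F_att + ΣF_rep = (10.3045,3.9239)
p' = p + 1/20·F = (-1.4848,-7.8038)

Fx=10.3045 Fy=3.9239 x'=-1.4848 y'=-7.8038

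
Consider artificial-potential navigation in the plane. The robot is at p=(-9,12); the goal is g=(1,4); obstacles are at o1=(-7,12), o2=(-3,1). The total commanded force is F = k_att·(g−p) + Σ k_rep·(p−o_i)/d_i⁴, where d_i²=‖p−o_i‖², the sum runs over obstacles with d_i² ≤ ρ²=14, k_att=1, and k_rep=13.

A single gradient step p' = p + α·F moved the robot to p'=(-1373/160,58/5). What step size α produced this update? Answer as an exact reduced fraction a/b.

F_att = 1·(g−p) = 1·(10,-8) = (10.0000,-8.0000)
o1: d²=4 ≤ ρ²=14; F_rep = 13·(-2,0)/4² = (-1.6250,0.0000)
o2: d²=157 > ρ²=14 → inactive
F = F_att + ΣF_rep = (8.3750,-8.0000)
Δp = p'−p = (0.4188,-0.4000); α = Δx/Fx = (67/160) / (67/8) = 1/20
check: Δy/Fy = (-2/5) / (-8) = 1/20 ✓

α = 1/20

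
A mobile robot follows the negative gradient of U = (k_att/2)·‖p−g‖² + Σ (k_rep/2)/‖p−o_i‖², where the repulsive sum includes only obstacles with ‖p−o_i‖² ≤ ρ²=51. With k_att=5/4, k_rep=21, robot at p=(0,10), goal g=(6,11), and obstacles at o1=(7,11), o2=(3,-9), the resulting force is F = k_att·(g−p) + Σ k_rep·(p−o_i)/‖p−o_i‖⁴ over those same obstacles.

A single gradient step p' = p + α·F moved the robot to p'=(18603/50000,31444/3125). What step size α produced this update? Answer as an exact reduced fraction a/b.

α = 1/20

F_att = 5/4·(g−p) = 5/4·(6,1) = (7.5000,1.2500)
o1: d²=50 ≤ ρ²=51; F_rep = 21·(-7,-1)/50² = (-0.0588,-0.0084)
o2: d²=370 > ρ²=51 → inactive
F = F_att + ΣF_rep = (7.4412,1.2416)
Δp = p'−p = (0.3721,0.0621); α = Δx/Fx = (18603/50000) / (18603/2500) = 1/20
check: Δy/Fy = (194/3125) / (776/625) = 1/20 ✓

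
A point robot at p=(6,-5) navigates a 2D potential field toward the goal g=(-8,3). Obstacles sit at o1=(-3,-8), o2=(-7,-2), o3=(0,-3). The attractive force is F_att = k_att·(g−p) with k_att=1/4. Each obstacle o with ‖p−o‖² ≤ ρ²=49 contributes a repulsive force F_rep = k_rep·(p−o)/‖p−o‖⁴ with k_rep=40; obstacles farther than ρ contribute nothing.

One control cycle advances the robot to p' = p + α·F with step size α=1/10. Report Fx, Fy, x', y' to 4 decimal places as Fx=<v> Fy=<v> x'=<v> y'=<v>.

Fx=-3.3500 Fy=1.9500 x'=5.6650 y'=-4.8050

F_att = 1/4·(g−p) = 1/4·(-14,8) = (-3.5000,2.0000)
o1: d²=90 > ρ²=49 → inactive
o2: d²=178 > ρ²=49 → inactive
o3: d²=40 ≤ ρ²=49; F_rep = 40·(6,-2)/40² = (0.1500,-0.0500)
F = F_att + ΣF_rep = (-3.3500,1.9500)
p' = p + 1/10·F = (5.6650,-4.8050)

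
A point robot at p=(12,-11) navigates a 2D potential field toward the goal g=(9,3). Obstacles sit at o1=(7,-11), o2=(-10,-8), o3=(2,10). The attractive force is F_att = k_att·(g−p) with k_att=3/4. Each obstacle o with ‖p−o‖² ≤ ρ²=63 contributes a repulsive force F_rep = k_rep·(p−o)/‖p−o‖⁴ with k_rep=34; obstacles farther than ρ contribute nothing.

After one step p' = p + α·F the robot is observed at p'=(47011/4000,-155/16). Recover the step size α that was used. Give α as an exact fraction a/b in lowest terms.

F_att = 3/4·(g−p) = 3/4·(-3,14) = (-2.2500,10.5000)
o1: d²=25 ≤ ρ²=63; F_rep = 34·(5,0)/25² = (0.2720,0.0000)
o2: d²=493 > ρ²=63 → inactive
o3: d²=541 > ρ²=63 → inactive
F = F_att + ΣF_rep = (-1.9780,10.5000)
Δp = p'−p = (-0.2472,1.3125); α = Δx/Fx = (-989/4000) / (-989/500) = 1/8
check: Δy/Fy = (21/16) / (21/2) = 1/8 ✓

α = 1/8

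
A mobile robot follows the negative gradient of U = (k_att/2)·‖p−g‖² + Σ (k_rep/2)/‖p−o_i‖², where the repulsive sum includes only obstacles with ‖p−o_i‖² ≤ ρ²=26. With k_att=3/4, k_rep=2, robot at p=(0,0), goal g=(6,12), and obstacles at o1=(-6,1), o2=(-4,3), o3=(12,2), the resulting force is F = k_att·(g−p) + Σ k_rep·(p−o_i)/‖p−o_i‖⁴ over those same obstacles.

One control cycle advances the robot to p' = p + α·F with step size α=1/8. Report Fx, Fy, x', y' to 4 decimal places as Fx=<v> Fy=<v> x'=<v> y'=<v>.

F_att = 3/4·(g−p) = 3/4·(6,12) = (4.5000,9.0000)
o1: d²=37 > ρ²=26 → inactive
o2: d²=25 ≤ ρ²=26; F_rep = 2·(4,-3)/25² = (0.0128,-0.0096)
o3: d²=148 > ρ²=26 → inactive
F = F_att + ΣF_rep = (4.5128,8.9904)
p' = p + 1/8·F = (0.5641,1.1238)

Fx=4.5128 Fy=8.9904 x'=0.5641 y'=1.1238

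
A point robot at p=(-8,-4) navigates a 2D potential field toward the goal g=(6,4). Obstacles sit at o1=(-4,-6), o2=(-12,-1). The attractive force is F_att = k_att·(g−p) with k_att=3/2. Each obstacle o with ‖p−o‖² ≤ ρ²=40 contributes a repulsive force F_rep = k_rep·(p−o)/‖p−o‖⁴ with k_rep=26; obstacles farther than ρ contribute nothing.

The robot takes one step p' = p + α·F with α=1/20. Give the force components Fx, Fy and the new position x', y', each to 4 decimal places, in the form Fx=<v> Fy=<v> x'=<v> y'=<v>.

Fx=20.9064 Fy=12.0052 x'=-6.9547 y'=-3.3997

F_att = 3/2·(g−p) = 3/2·(14,8) = (21.0000,12.0000)
o1: d²=20 ≤ ρ²=40; F_rep = 26·(-4,2)/20² = (-0.2600,0.1300)
o2: d²=25 ≤ ρ²=40; F_rep = 26·(4,-3)/25² = (0.1664,-0.1248)
F = F_att + ΣF_rep = (20.9064,12.0052)
p' = p + 1/20·F = (-6.9547,-3.3997)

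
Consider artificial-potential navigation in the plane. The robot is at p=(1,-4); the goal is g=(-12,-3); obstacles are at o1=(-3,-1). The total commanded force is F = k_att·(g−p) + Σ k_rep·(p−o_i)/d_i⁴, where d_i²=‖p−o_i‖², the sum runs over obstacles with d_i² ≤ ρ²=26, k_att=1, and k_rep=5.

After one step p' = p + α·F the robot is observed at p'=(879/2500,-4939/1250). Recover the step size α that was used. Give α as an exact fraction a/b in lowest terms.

F_att = 1·(g−p) = 1·(-13,1) = (-13.0000,1.0000)
o1: d²=25 ≤ ρ²=26; F_rep = 5·(4,-3)/25² = (0.0320,-0.0240)
F = F_att + ΣF_rep = (-12.9680,0.9760)
Δp = p'−p = (-0.6484,0.0488); α = Δx/Fx = (-1621/2500) / (-1621/125) = 1/20
check: Δy/Fy = (61/1250) / (122/125) = 1/20 ✓

α = 1/20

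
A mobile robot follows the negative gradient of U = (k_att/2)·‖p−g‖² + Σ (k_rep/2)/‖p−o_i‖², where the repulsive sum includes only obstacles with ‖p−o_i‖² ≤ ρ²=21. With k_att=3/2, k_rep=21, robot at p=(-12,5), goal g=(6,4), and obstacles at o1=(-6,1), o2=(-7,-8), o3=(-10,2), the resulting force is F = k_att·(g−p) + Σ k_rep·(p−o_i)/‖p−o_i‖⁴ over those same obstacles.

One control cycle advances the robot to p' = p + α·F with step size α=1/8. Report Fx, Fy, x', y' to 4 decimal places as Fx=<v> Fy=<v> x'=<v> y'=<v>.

F_att = 3/2·(g−p) = 3/2·(18,-1) = (27.0000,-1.5000)
o1: d²=52 > ρ²=21 → inactive
o2: d²=194 > ρ²=21 → inactive
o3: d²=13 ≤ ρ²=21; F_rep = 21·(-2,3)/13² = (-0.2485,0.3728)
F = F_att + ΣF_rep = (26.7515,-1.1272)
p' = p + 1/8·F = (-8.6561,4.8591)

Fx=26.7515 Fy=-1.1272 x'=-8.6561 y'=4.8591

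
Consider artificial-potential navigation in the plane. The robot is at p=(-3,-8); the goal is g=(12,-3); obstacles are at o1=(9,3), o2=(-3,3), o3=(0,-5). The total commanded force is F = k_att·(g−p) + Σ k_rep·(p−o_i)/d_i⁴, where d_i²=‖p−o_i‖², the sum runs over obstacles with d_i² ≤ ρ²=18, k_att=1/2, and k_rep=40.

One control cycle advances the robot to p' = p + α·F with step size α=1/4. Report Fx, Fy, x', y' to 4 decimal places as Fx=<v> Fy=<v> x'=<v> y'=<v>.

Fx=7.1296 Fy=2.1296 x'=-1.2176 y'=-7.4676

F_att = 1/2·(g−p) = 1/2·(15,5) = (7.5000,2.5000)
o1: d²=265 > ρ²=18 → inactive
o2: d²=121 > ρ²=18 → inactive
o3: d²=18 ≤ ρ²=18; F_rep = 40·(-3,-3)/18² = (-0.3704,-0.3704)
F = F_att + ΣF_rep = (7.1296,2.1296)
p' = p + 1/4·F = (-1.2176,-7.4676)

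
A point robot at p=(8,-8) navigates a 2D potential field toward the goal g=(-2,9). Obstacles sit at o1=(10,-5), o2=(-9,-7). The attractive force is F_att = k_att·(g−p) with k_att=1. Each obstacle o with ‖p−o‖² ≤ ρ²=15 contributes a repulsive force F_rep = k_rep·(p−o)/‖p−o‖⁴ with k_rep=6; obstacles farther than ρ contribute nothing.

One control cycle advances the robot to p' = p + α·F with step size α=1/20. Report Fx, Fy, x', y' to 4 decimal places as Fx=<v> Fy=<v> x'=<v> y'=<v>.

Fx=-10.0710 Fy=16.8935 x'=7.4964 y'=-7.1553

F_att = 1·(g−p) = 1·(-10,17) = (-10.0000,17.0000)
o1: d²=13 ≤ ρ²=15; F_rep = 6·(-2,-3)/13² = (-0.0710,-0.1065)
o2: d²=290 > ρ²=15 → inactive
F = F_att + ΣF_rep = (-10.0710,16.8935)
p' = p + 1/20·F = (7.4964,-7.1553)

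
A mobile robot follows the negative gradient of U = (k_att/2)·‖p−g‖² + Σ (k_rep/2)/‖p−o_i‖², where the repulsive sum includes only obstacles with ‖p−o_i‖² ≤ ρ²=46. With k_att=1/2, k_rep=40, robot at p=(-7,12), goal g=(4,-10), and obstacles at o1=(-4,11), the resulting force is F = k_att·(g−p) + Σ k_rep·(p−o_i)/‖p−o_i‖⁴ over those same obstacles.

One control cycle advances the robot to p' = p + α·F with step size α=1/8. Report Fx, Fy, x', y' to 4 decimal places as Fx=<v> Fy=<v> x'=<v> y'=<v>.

Fx=4.3000 Fy=-10.6000 x'=-6.4625 y'=10.6750

F_att = 1/2·(g−p) = 1/2·(11,-22) = (5.5000,-11.0000)
o1: d²=10 ≤ ρ²=46; F_rep = 40·(-3,1)/10² = (-1.2000,0.4000)
F = F_att + ΣF_rep = (4.3000,-10.6000)
p' = p + 1/8·F = (-6.4625,10.6750)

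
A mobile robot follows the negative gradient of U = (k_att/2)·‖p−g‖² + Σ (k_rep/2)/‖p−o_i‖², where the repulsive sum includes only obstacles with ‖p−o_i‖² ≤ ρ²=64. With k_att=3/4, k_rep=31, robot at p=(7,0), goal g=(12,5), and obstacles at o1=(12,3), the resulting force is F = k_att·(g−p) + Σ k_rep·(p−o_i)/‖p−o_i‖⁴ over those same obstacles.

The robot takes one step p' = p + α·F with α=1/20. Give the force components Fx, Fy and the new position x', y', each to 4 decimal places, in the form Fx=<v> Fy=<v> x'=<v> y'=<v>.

F_att = 3/4·(g−p) = 3/4·(5,5) = (3.7500,3.7500)
o1: d²=34 ≤ ρ²=64; F_rep = 31·(-5,-3)/34² = (-0.1341,-0.0804)
F = F_att + ΣF_rep = (3.6159,3.6696)
p' = p + 1/20·F = (7.1808,0.1835)

Fx=3.6159 Fy=3.6696 x'=7.1808 y'=0.1835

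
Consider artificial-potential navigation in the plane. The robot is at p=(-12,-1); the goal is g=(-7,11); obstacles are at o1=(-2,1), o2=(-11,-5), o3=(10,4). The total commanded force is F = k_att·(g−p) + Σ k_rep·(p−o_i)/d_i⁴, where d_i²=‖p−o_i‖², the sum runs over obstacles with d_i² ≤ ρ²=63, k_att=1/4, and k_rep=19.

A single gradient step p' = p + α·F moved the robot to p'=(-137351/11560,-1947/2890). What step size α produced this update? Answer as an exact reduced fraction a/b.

α = 1/10

F_att = 1/4·(g−p) = 1/4·(5,12) = (1.2500,3.0000)
o1: d²=104 > ρ²=63 → inactive
o2: d²=17 ≤ ρ²=63; F_rep = 19·(-1,4)/17² = (-0.0657,0.2630)
o3: d²=509 > ρ²=63 → inactive
F = F_att + ΣF_rep = (1.1843,3.2630)
Δp = p'−p = (0.1184,0.3263); α = Δx/Fx = (1369/11560) / (1369/1156) = 1/10
check: Δy/Fy = (943/2890) / (943/289) = 1/10 ✓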